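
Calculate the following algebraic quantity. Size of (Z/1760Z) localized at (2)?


2-primary part: 1760=2^5*55
Size=2^5=32


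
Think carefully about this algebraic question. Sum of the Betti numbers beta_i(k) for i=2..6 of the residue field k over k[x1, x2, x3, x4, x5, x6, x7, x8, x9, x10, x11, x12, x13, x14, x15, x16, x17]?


Koszul resolution: beta_i(k)=C(n,i), n=17
C(17,2)=136, C(17,3)=680, C(17,4)=2380, C(17,5)=6188, C(17,6)=12376
Sum=21760


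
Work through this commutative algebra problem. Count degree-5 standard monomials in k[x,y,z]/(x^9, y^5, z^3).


Need i<9, j<5, k<3 with i+j+k=5.
For each i, j ranges over max(0,5-i-2)..min(4,5-i):
  i=0: j in [3,4] -> 2
  i=1: j in [2,4] -> 3
  i=2: j in [1,3] -> 3
  i=3: j in [0,2] -> 3
  i=4: j in [0,1] -> 2
  i=5: j in [0,0] -> 1
H(5) = 2+3+3+3+2+1 = 14


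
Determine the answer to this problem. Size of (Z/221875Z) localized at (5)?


5-primary part: 221875=5^5*71
Size=5^5=3125


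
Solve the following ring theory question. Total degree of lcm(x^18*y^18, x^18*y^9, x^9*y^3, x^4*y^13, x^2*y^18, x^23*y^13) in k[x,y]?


lcm = componentwise max:
x: max(18,18,9,4,2,23)=23
y: max(18,9,3,13,18,13)=18
Total=23+18=41


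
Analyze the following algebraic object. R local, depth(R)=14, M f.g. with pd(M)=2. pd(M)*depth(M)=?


pd+depth=14
depth=14-2=12
pd*depth=2*12=24


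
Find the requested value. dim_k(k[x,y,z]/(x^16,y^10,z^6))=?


Basis: x^iy^jz^k, i<16,j<10,k<6
16*10*6=960


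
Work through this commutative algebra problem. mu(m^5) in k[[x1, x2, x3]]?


C(n+d-1,d)=C(7,5)=21


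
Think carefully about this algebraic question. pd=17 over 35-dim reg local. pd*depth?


pd+depth=35
depth=35-17=18
pd*depth=17*18=306


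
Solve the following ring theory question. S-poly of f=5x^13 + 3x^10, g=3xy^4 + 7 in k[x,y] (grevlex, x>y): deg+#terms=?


LT(f)=5x^13, LT(g)=3xy^4
lcm(LM)=x^13y^4
S(f,g) (scaled by 15 to clear denominators) = 3y^4*f - 5x^12*g = 9x^10y^4 - 35x^12
2 terms, deg 14.
14+2=16


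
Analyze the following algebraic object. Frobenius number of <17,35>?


gcd(17,35)=1 => F=ab-a-b=17*35-17-35=595-52=543


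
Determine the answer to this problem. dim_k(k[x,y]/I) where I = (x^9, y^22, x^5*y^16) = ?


k[x,y]/I, I = (x^9, y^22, x^5*y^16)
Rect: 9x22=198. Corner: (9-5)x(22-16)=24.
dim = 198-24 = 174


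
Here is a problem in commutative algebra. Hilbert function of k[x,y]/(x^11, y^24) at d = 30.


k[x,y], I = (x^11, y^24), d = 30
Need i < 11 and d-i < 24.
Range: 7 <= i <= 10.
H(30) = 4


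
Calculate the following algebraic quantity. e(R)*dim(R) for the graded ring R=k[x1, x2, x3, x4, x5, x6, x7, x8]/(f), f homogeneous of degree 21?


e(R)=deg(f)=21, dim(R)=8-1=7
e*dim=21*7=147


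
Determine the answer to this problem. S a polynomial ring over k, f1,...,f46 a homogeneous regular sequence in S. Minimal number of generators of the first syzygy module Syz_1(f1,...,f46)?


Regular sequence => Koszul complex is the minimal free resolution.
Syz_1 minimally generated by Koszul relations f_i*e_j - f_j*e_i (i<j): mu(Syz_1) = beta_2 = C(m,2) = m(m-1)/2
m=46
46*45/2 = 1035


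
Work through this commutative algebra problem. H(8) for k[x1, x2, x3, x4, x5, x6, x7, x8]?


C(d+n-1,n-1)=C(15,7)=6435


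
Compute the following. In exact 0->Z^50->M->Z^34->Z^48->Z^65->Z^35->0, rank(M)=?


Alt sum=0:
(-1)^0*50 + (-1)^1*? + (-1)^2*34 + (-1)^3*48 + (-1)^4*65 + (-1)^5*35=0
rank(M)=66


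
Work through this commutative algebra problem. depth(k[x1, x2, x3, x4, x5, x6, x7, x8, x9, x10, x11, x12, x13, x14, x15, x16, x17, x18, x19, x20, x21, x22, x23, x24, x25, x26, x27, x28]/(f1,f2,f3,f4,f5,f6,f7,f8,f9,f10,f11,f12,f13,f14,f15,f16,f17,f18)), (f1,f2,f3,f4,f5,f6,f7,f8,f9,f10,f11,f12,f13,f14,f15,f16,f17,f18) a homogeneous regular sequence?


depth(R)=28
depth(R/I)=28-18=10


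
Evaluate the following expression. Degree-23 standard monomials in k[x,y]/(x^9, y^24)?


k[x,y], I = (x^9, y^24), d = 23
Need i < 9 and d-i < 24.
Range: 0 <= i <= 8.
H(23) = 9


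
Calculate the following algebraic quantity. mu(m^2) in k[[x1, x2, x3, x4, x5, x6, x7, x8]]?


C(n+d-1,d)=C(9,2)=36


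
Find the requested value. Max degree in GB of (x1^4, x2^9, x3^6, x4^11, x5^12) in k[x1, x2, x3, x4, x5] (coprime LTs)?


Pure powers, coprime LTs => already GB.
Degrees: 4, 9, 6, 11, 12
Max=12


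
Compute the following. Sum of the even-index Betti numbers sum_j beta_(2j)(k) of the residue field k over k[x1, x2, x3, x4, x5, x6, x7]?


Koszul resolution: beta_i(k)=C(n,i), n=7
sum_even C(7,i) = 2^(n-1) = 2^6 = 64


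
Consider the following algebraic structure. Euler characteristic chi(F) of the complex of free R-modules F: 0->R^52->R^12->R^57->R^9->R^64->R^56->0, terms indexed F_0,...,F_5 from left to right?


chi = sum (-1)^i * rank:
(-1)^0*52=52
(-1)^1*12=-12
(-1)^2*57=57
(-1)^3*9=-9
(-1)^4*64=64
(-1)^5*56=-56
chi=96


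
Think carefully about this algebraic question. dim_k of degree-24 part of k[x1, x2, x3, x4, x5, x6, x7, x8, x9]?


C(d+n-1,n-1)=C(32,8)=10518300


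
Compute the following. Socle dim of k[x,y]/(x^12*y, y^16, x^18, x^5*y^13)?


Socle = ann(m) = span of standard monomials u with x*u, y*u in I (staircase corners).
Minimal generators: x^18, x^12*y, x^5*y^13, y^16
Corners: x^4y^15, x^11y^12, x^17
Socle dim=3


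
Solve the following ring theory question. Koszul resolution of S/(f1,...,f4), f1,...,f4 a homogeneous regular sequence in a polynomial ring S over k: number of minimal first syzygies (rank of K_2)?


Regular sequence => Koszul complex is the minimal free resolution.
Syz_1 minimally generated by Koszul relations f_i*e_j - f_j*e_i (i<j): mu(Syz_1) = beta_2 = C(m,2) = m(m-1)/2
m=4
4*3/2 = 6


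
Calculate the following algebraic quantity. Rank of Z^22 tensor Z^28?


rank(M(x)N) = rank(M)*rank(N)
22*28 = 616


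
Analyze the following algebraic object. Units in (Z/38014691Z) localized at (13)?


Local ring = Z/28561Z.
phi(28561) = 13^3*(13-1) = 26364


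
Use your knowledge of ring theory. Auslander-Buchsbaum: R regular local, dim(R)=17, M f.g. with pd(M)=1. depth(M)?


pd+depth=depth(R)=17
depth=17-1=16


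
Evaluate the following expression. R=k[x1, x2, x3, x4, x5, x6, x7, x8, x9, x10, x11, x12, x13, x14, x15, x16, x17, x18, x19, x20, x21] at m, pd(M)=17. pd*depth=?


pd+depth=21
depth=21-17=4
pd*depth=17*4=68


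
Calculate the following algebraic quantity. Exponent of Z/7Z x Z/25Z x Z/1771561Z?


Exponent = lcm of the cyclic orders; pairwise coprime => product.
7^1*5^2*11^6=7*25*1771561=310023175


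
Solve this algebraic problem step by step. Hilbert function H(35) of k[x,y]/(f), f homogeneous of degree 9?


H(t)=d for t>=d-1.
d=9, t=35
H(35)=9


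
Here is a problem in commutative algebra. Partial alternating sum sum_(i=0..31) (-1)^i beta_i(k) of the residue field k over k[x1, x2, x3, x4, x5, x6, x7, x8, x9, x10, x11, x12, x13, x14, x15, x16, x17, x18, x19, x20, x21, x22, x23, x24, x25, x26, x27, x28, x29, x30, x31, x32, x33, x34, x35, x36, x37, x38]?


Koszul resolution: beta_i(k)=C(n,i), n=38
sum_(i=0..p) (-1)^i C(n,i) = (-1)^p C(n-1,p)
(-1)^31*C(37,31) = (-1)^31*2324784 = -2324784


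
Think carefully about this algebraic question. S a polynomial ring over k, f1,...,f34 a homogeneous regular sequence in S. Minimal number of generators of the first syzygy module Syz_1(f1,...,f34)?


Regular sequence => Koszul complex is the minimal free resolution.
Syz_1 minimally generated by Koszul relations f_i*e_j - f_j*e_i (i<j): mu(Syz_1) = beta_2 = C(m,2) = m(m-1)/2
m=34
34*33/2 = 561


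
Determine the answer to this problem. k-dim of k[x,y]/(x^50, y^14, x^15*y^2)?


k[x,y]/I, I = (x^50, y^14, x^15*y^2)
Rect: 50x14=700. Corner: (50-15)x(14-2)=420.
dim = 700-420 = 280


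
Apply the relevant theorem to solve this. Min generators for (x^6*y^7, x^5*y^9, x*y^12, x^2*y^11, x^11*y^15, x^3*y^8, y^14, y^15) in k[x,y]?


Remove redundant (divisible by others).
x^11*y^15 redundant.
x^5*y^9 redundant.
y^15 redundant.
Min: x^6*y^7, x^3*y^8, x^2*y^11, x*y^12, y^14
Count=5


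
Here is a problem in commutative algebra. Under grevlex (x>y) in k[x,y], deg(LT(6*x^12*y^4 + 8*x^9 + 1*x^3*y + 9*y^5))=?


LT: 6*x^12*y^4
deg_x=12, deg_y=4
Total=12+4=16


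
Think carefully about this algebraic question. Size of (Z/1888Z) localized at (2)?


2-primary part: 1888=2^5*59
Size=2^5=32


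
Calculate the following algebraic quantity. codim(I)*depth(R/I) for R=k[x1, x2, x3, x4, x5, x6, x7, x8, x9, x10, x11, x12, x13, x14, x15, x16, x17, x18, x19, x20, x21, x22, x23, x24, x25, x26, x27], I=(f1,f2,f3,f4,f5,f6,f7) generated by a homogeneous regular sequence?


codim=7, depth=dim(R/I)=27-7=20
Product=7*20=140


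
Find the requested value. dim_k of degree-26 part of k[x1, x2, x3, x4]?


C(d+n-1,n-1)=C(29,3)=3654


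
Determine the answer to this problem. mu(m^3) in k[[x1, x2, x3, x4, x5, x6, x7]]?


C(n+d-1,d)=C(9,3)=84


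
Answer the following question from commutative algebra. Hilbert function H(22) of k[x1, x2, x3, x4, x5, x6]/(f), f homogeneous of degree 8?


C(27,5)-C(19,5)=80730-11628=69102


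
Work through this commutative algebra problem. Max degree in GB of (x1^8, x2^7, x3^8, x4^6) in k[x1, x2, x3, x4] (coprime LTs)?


Pure powers, coprime LTs => already GB.
Degrees: 8, 7, 8, 6
Max=8


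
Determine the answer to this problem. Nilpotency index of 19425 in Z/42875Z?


19425^k mod 42875:
k=1: 19425
k=2: 30625
k=3: 0
First zero at k = 3


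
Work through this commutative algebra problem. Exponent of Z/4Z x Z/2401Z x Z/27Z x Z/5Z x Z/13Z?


Exponent = lcm of the cyclic orders; pairwise coprime => product.
2^2*7^4*3^3*5^1*13^1=4*2401*27*5*13=16855020


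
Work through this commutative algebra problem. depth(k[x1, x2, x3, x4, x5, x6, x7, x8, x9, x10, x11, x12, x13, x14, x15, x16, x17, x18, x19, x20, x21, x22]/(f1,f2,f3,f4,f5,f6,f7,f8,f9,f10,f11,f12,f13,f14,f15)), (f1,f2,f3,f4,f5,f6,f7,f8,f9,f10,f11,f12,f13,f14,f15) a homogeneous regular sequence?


depth(R)=22
depth(R/I)=22-15=7


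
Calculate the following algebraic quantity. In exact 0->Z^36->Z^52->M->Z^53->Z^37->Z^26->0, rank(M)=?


Alt sum=0:
(-1)^0*36 + (-1)^1*52 + (-1)^2*? + (-1)^3*53 + (-1)^4*37 + (-1)^5*26=0
rank(M)=58


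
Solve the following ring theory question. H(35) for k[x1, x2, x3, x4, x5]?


C(d+n-1,n-1)=C(39,4)=82251


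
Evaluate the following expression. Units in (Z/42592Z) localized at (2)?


Local ring = Z/32Z.
phi(32) = 2^4*(2-1) = 16


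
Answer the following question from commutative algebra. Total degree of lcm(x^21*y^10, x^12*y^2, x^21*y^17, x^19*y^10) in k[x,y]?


lcm = componentwise max:
x: max(21,12,21,19)=21
y: max(10,2,17,10)=17
Total=21+17=38


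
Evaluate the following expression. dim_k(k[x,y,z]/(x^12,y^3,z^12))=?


Basis: x^iy^jz^k, i<12,j<3,k<12
12*3*12=432


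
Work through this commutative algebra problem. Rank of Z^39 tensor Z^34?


rank(M(x)N) = rank(M)*rank(N)
39*34 = 1326


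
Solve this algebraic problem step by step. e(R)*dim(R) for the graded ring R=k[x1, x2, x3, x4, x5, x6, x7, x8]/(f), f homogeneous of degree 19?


e(R)=deg(f)=19, dim(R)=8-1=7
e*dim=19*7=133


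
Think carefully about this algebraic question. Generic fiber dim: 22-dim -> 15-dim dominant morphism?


dim(fiber)=dim(X)-dim(Y)=22-15=7


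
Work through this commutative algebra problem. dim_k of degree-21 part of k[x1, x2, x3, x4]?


C(d+n-1,n-1)=C(24,3)=2024


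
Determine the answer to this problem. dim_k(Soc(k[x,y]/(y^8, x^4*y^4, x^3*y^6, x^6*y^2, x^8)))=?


Socle = ann(m) = span of standard monomials u with x*u, y*u in I (staircase corners).
Minimal generators: x^8, x^6*y^2, x^4*y^4, x^3*y^6, y^8
Corners: x^2y^7, x^3y^5, x^5y^3, x^7y
Socle dim=4


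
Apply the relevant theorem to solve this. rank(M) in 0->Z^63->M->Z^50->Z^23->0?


Alt sum=0:
(-1)^0*63 + (-1)^1*? + (-1)^2*50 + (-1)^3*23=0
rank(M)=90


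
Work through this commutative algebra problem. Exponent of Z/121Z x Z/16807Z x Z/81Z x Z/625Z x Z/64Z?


Exponent = lcm of the cyclic orders; pairwise coprime => product.
11^2*7^5*3^4*5^4*2^6=121*16807*81*625*64=6589016280000


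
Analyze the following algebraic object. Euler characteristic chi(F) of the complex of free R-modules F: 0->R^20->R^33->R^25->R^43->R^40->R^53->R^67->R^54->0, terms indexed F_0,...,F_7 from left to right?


chi = sum (-1)^i * rank:
(-1)^0*20=20
(-1)^1*33=-33
(-1)^2*25=25
(-1)^3*43=-43
(-1)^4*40=40
(-1)^5*53=-53
(-1)^6*67=67
(-1)^7*54=-54
chi=-31


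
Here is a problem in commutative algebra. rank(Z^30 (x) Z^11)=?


rank(M(x)N) = rank(M)*rank(N)
30*11 = 330


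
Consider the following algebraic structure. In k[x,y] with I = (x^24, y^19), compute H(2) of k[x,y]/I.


k[x,y], I = (x^24, y^19), d = 2
Need i < 24 and d-i < 19.
Range: 0 <= i <= 2.
H(2) = 3


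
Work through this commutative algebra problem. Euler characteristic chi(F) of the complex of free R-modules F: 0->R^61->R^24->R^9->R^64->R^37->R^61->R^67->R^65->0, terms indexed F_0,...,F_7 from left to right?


chi = sum (-1)^i * rank:
(-1)^0*61=61
(-1)^1*24=-24
(-1)^2*9=9
(-1)^3*64=-64
(-1)^4*37=37
(-1)^5*61=-61
(-1)^6*67=67
(-1)^7*65=-65
chi=-40


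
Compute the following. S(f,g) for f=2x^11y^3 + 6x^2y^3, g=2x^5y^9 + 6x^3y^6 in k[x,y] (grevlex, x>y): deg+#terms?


LT(f)=2x^11y^3, LT(g)=2x^5y^9
lcm(LM)=x^11y^9
S(f,g) (scaled by 4 to clear denominators) = 2y^6*f - 2x^6*g = -12x^9y^6 + 12x^2y^9
2 terms, deg 15.
15+2=17


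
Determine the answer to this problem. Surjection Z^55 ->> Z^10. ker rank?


rank(ker) = 55-10 = 45


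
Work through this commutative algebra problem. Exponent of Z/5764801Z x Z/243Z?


Exponent = lcm of the cyclic orders; pairwise coprime => product.
7^8*3^5=5764801*243=1400846643


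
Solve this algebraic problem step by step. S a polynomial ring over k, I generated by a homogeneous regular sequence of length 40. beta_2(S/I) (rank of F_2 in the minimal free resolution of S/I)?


Regular sequence => Koszul complex is the minimal free resolution.
Syz_1 minimally generated by Koszul relations f_i*e_j - f_j*e_i (i<j): mu(Syz_1) = beta_2 = C(m,2) = m(m-1)/2
m=40
40*39/2 = 780


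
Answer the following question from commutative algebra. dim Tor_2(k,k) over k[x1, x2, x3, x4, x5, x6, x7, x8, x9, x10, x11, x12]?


Koszul: C(n,i)=C(12,2)=66


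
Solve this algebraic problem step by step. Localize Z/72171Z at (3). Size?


3-primary part: 72171=3^8*11
Size=3^8=6561


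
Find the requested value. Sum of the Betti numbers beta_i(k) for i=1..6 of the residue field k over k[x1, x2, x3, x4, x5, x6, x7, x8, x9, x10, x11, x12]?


Koszul resolution: beta_i(k)=C(n,i), n=12
C(12,1)=12, C(12,2)=66, C(12,3)=220, C(12,4)=495, C(12,5)=792, C(12,6)=924
Sum=2509


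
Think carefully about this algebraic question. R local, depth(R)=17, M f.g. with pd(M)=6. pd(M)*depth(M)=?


pd+depth=17
depth=17-6=11
pd*depth=6*11=66


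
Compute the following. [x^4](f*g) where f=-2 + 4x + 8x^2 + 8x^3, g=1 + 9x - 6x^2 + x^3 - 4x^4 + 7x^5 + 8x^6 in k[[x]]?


[x^4] = sum a_i*b_j, i+j=4
  -2*-4=8
  4*1=4
  8*-6=-48
  8*9=72
Sum=36


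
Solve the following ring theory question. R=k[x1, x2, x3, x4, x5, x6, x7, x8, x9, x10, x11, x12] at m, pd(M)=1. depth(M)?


pd+depth=depth(R)=12
depth=12-1=11


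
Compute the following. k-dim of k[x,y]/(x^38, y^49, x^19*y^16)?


k[x,y]/I, I = (x^38, y^49, x^19*y^16)
Rect: 38x49=1862. Corner: (38-19)x(49-16)=627.
dim = 1862-627 = 1235


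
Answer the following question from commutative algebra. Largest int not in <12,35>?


gcd(12,35)=1 => F=ab-a-b=12*35-12-35=420-47=373


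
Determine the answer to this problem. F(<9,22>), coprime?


gcd(9,22)=1 => F=ab-a-b=9*22-9-22=198-31=167


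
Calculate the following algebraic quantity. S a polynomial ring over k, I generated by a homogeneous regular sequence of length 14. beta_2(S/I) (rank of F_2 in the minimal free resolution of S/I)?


Regular sequence => Koszul complex is the minimal free resolution.
Syz_1 minimally generated by Koszul relations f_i*e_j - f_j*e_i (i<j): mu(Syz_1) = beta_2 = C(m,2) = m(m-1)/2
m=14
14*13/2 = 91


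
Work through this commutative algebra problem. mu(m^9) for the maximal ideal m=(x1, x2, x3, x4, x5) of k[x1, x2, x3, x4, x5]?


Graded Nakayama: mu(m^d) = dim_k (m^d/m^(d+1)) = #degree-9 monomials in 5 vars
C(n+d-1,d)=C(13,9)=715


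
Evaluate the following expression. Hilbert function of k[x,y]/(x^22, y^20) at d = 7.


k[x,y], I = (x^22, y^20), d = 7
Need i < 22 and d-i < 20.
Range: 0 <= i <= 7.
H(7) = 8


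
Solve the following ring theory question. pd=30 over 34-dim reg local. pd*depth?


pd+depth=34
depth=34-30=4
pd*depth=30*4=120


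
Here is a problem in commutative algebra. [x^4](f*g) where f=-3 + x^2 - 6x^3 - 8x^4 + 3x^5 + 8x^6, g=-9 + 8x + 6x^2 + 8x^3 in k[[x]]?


[x^4] = sum a_i*b_j, i+j=4
  1*6=6
  -6*8=-48
  -8*-9=72
Sum=30


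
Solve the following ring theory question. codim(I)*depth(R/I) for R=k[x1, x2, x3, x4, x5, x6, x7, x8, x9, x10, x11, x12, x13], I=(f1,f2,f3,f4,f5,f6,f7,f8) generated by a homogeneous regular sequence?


codim=8, depth=dim(R/I)=13-8=5
Product=8*5=40


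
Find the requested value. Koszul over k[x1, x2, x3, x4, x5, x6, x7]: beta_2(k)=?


C(n,i)=C(7,2)=21


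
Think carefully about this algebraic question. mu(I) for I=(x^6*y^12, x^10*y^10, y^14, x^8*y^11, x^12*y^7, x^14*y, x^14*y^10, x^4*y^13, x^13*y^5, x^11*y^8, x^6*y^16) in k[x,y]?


Remove redundant (divisible by others).
x^14*y^10 redundant.
x^6*y^16 redundant.
Min: x^14*y, x^13*y^5, x^12*y^7, x^11*y^8, x^10*y^10, x^8*y^11, x^6*y^12, x^4*y^13, y^14
Count=9


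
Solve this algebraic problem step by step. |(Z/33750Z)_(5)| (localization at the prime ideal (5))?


5-primary part: 33750=5^4*54
Size=5^4=625


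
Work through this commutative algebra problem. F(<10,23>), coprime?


gcd(10,23)=1 => F=ab-a-b=10*23-10-23=230-33=197


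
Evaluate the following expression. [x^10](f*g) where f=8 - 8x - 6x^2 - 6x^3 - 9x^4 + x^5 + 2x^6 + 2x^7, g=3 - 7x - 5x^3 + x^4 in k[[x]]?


[x^10] = sum a_i*b_j, i+j=10
  2*1=2
  2*-5=-10
Sum=-8


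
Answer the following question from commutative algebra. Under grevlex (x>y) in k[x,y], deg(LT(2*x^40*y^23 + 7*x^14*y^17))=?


LT: 2*x^40*y^23
deg_x=40, deg_y=23
Total=40+23=63


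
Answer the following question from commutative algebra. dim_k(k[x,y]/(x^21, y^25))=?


Basis: x^i*y^j, i<21, j<25
21*25=525


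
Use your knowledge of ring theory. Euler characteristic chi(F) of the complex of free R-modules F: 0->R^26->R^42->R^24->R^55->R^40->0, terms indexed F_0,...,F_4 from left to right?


chi = sum (-1)^i * rank:
(-1)^0*26=26
(-1)^1*42=-42
(-1)^2*24=24
(-1)^3*55=-55
(-1)^4*40=40
chi=-7


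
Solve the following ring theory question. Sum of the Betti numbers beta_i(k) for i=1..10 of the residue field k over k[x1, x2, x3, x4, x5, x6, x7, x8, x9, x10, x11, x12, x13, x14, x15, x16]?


Koszul resolution: beta_i(k)=C(n,i), n=16
C(16,1)=16, C(16,2)=120, C(16,3)=560, C(16,4)=1820, C(16,5)=4368, C(16,6)=8008, C(16,7)=11440, C(16,8)=12870, C(16,9)=11440, C(16,10)=8008
Sum=58650


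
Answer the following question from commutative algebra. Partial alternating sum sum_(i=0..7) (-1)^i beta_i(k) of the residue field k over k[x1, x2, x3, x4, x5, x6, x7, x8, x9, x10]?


Koszul resolution: beta_i(k)=C(n,i), n=10
sum_(i=0..p) (-1)^i C(n,i) = (-1)^p C(n-1,p)
(-1)^7*C(9,7) = (-1)^7*36 = -36


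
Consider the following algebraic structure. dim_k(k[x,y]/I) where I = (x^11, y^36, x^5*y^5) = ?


k[x,y]/I, I = (x^11, y^36, x^5*y^5)
Rect: 11x36=396. Corner: (11-5)x(36-5)=186.
dim = 396-186 = 210


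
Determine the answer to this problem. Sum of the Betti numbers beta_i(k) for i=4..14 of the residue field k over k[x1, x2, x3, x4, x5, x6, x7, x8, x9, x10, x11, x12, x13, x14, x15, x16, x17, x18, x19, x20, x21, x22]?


Koszul resolution: beta_i(k)=C(n,i), n=22
C(22,4)=7315, C(22,5)=26334, C(22,6)=74613, C(22,7)=170544, C(22,8)=319770, C(22,9)=497420, C(22,10)=646646, C(22,11)=705432, C(22,12)=646646, C(22,13)=497420, C(22,14)=319770
Sum=3911910


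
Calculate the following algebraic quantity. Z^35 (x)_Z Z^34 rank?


rank(M(x)N) = rank(M)*rank(N)
35*34 = 1190


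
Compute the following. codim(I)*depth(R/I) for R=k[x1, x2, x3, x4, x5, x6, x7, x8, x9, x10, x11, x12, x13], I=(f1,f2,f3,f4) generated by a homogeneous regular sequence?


codim=4, depth=dim(R/I)=13-4=9
Product=4*9=36


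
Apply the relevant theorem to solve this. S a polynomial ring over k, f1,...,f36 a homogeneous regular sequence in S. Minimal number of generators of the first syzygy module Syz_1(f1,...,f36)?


Regular sequence => Koszul complex is the minimal free resolution.
Syz_1 minimally generated by Koszul relations f_i*e_j - f_j*e_i (i<j): mu(Syz_1) = beta_2 = C(m,2) = m(m-1)/2
m=36
36*35/2 = 630


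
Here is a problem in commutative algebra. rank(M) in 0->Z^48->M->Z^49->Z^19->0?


Alt sum=0:
(-1)^0*48 + (-1)^1*? + (-1)^2*49 + (-1)^3*19=0
rank(M)=78


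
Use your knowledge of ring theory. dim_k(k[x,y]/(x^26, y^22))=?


Basis: x^i*y^j, i<26, j<22
26*22=572


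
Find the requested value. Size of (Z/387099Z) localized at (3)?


3-primary part: 387099=3^8*59
Size=3^8=6561


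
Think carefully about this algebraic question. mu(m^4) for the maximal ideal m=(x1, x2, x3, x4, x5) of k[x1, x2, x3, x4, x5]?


Graded Nakayama: mu(m^d) = dim_k (m^d/m^(d+1)) = #degree-4 monomials in 5 vars
C(n+d-1,d)=C(8,4)=70


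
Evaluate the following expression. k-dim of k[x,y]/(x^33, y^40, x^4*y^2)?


k[x,y]/I, I = (x^33, y^40, x^4*y^2)
Rect: 33x40=1320. Corner: (33-4)x(40-2)=1102.
dim = 1320-1102 = 218


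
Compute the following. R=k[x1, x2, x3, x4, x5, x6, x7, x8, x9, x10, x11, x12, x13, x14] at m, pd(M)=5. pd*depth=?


pd+depth=14
depth=14-5=9
pd*depth=5*9=45


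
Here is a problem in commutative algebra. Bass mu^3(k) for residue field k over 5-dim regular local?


C(n,i)=C(5,3)=10


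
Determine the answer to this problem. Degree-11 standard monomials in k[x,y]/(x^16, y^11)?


k[x,y], I = (x^16, y^11), d = 11
Need i < 16 and d-i < 11.
Range: 1 <= i <= 11.
H(11) = 11


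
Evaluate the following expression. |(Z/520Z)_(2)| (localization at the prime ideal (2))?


2-primary part: 520=2^3*65
Size=2^3=8


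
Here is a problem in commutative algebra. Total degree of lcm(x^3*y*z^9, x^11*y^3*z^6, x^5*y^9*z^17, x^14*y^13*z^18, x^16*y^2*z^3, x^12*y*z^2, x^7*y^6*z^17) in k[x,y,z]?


lcm = componentwise max:
x: max(3,11,5,14,16,12,7)=16
y: max(1,3,9,13,2,1,6)=13
z: max(9,6,17,18,3,2,17)=18
Total=16+13+18=47


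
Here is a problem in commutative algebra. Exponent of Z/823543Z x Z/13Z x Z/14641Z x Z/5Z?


Exponent = lcm of the cyclic orders; pairwise coprime => product.
7^7*13^1*11^4*5^1=823543*13*14641*5=783737049095


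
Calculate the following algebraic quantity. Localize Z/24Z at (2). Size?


2-primary part: 24=2^3*3
Size=2^3=8


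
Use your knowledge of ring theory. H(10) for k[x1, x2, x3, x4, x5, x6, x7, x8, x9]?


C(d+n-1,n-1)=C(18,8)=43758


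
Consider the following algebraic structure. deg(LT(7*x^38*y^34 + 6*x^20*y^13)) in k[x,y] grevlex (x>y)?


LT: 7*x^38*y^34
deg_x=38, deg_y=34
Total=38+34=72


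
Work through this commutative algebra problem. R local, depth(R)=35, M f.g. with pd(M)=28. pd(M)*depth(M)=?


pd+depth=35
depth=35-28=7
pd*depth=28*7=196


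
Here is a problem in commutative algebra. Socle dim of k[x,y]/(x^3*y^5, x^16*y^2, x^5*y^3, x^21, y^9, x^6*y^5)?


Socle = ann(m) = span of standard monomials u with x*u, y*u in I (staircase corners).
Redundant generators: x^6*y^5
Minimal generators: x^21, x^16*y^2, x^5*y^3, x^3*y^5, y^9
Corners: x^2y^8, x^4y^4, x^15y^2, x^20y
Socle dim=4


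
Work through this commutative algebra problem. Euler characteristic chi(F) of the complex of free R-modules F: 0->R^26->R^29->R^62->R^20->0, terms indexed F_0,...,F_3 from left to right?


chi = sum (-1)^i * rank:
(-1)^0*26=26
(-1)^1*29=-29
(-1)^2*62=62
(-1)^3*20=-20
chi=39


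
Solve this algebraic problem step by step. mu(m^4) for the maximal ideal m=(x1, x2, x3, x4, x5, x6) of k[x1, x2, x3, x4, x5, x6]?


Graded Nakayama: mu(m^d) = dim_k (m^d/m^(d+1)) = #degree-4 monomials in 6 vars
C(n+d-1,d)=C(9,4)=126


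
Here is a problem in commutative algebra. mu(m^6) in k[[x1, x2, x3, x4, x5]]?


C(n+d-1,d)=C(10,6)=210


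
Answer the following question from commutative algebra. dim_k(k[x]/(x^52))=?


Basis: 1,x,...,x^51
dim=52


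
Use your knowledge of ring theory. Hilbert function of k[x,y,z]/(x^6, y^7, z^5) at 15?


Need i<6, j<7, k<5 with i+j+k=15.
For each i, j ranges over max(0,15-i-4)..min(6,15-i):
  i=0: j in [11,6] -> 0
  i=1: j in [10,6] -> 0
  i=2: j in [9,6] -> 0
  i=3: j in [8,6] -> 0
  i=4: j in [7,6] -> 0
  i=5: j in [6,6] -> 1
H(15) = 0+0+0+0+0+1 = 1


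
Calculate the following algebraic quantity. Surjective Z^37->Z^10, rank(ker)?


rank(ker) = 37-10 = 27


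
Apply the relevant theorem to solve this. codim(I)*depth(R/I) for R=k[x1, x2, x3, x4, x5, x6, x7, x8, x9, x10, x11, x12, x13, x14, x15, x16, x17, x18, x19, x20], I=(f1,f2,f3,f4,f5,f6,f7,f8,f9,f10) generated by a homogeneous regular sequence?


codim=10, depth=dim(R/I)=20-10=10
Product=10*10=100


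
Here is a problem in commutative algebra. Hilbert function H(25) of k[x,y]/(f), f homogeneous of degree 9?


H(t)=d for t>=d-1.
d=9, t=25
H(25)=9


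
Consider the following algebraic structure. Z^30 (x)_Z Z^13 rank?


rank(M(x)N) = rank(M)*rank(N)
30*13 = 390


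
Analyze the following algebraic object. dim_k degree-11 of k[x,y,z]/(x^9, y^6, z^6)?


Need i<9, j<6, k<6 with i+j+k=11.
For each i, j ranges over max(0,11-i-5)..min(5,11-i):
  i=0: j in [6,5] -> 0
  i=1: j in [5,5] -> 1
  i=2: j in [4,5] -> 2
  i=3: j in [3,5] -> 3
  i=4: j in [2,5] -> 4
  i=5: j in [1,5] -> 5
  i=6: j in [0,5] -> 6
  i=7: j in [0,4] -> 5
  i=8: j in [0,3] -> 4
H(11) = 0+1+2+3+4+5+6+5+4 = 30


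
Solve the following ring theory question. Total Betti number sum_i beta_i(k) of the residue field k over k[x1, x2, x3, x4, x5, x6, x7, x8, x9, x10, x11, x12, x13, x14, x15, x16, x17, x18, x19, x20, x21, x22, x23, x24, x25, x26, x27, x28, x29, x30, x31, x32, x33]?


Koszul resolution: beta_i(k)=C(n,i), n=33
sum_i C(33,i) = 2^33 = 8589934592


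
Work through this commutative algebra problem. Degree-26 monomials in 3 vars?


C(d+n-1,n-1)=C(28,2)=378


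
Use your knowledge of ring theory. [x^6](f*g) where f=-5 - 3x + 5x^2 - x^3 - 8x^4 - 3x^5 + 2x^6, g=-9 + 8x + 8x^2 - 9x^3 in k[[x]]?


[x^6] = sum a_i*b_j, i+j=6
  -1*-9=9
  -8*8=-64
  -3*8=-24
  2*-9=-18
Sum=-97


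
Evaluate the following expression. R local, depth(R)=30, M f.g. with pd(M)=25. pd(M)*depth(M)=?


pd+depth=30
depth=30-25=5
pd*depth=25*5=125


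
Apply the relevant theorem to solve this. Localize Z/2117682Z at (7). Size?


7-primary part: 2117682=7^6*18
Size=7^6=117649


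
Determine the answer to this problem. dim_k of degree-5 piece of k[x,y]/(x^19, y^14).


k[x,y], I = (x^19, y^14), d = 5
Need i < 19 and d-i < 14.
Range: 0 <= i <= 5.
H(5) = 6


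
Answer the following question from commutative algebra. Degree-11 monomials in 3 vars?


C(d+n-1,n-1)=C(13,2)=78


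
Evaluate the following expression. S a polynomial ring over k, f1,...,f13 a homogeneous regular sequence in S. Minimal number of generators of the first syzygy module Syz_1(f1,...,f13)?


Regular sequence => Koszul complex is the minimal free resolution.
Syz_1 minimally generated by Koszul relations f_i*e_j - f_j*e_i (i<j): mu(Syz_1) = beta_2 = C(m,2) = m(m-1)/2
m=13
13*12/2 = 78


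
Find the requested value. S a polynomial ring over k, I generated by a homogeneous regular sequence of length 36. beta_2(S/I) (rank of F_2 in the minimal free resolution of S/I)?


Regular sequence => Koszul complex is the minimal free resolution.
Syz_1 minimally generated by Koszul relations f_i*e_j - f_j*e_i (i<j): mu(Syz_1) = beta_2 = C(m,2) = m(m-1)/2
m=36
36*35/2 = 630


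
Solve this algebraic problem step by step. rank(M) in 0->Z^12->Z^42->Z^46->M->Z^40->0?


Alt sum=0:
(-1)^0*12 + (-1)^1*42 + (-1)^2*46 + (-1)^3*? + (-1)^4*40=0
rank(M)=56


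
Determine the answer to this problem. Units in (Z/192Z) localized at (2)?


Local ring = Z/64Z.
phi(64) = 2^5*(2-1) = 32


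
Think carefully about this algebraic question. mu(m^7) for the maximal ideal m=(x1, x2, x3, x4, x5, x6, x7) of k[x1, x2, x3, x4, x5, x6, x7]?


Graded Nakayama: mu(m^d) = dim_k (m^d/m^(d+1)) = #degree-7 monomials in 7 vars
C(n+d-1,d)=C(13,7)=1716


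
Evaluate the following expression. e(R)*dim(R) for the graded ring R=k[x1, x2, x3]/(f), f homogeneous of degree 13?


e(R)=deg(f)=13, dim(R)=3-1=2
e*dim=13*2=26


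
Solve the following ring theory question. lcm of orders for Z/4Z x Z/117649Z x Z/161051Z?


Exponent = lcm of the cyclic orders; pairwise coprime => product.
2^2*7^6*11^5=4*117649*161051=75789956396


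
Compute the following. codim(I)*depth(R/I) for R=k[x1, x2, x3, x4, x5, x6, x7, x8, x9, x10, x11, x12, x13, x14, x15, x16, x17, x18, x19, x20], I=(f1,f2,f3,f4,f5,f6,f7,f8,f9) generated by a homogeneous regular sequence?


codim=9, depth=dim(R/I)=20-9=11
Product=9*11=99


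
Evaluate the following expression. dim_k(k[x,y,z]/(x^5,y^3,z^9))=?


Basis: x^iy^jz^k, i<5,j<3,k<9
5*3*9=135


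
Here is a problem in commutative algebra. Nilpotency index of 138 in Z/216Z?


138^k mod 216:
k=1: 138
k=2: 36
k=3: 0
First zero at k = 3


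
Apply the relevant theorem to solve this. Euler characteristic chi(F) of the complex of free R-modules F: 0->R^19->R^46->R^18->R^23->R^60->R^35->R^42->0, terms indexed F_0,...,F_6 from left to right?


chi = sum (-1)^i * rank:
(-1)^0*19=19
(-1)^1*46=-46
(-1)^2*18=18
(-1)^3*23=-23
(-1)^4*60=60
(-1)^5*35=-35
(-1)^6*42=42
chi=35


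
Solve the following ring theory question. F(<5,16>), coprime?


gcd(5,16)=1 => F=ab-a-b=5*16-5-16=80-21=59


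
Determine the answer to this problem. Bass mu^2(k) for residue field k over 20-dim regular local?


C(n,i)=C(20,2)=190


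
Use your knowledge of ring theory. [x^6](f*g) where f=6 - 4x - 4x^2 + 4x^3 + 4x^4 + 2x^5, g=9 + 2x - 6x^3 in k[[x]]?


[x^6] = sum a_i*b_j, i+j=6
  4*-6=-24
  2*2=4
Sum=-20


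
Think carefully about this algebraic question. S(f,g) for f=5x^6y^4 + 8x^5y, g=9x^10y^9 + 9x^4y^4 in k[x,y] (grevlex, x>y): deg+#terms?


LT(f)=5x^6y^4, LT(g)=9x^10y^9
lcm(LM)=x^10y^9
S(f,g) (scaled by 45 to clear denominators) = 9x^4y^5*f - 5*g = 72x^9y^6 - 45x^4y^4
2 terms, deg 15.
15+2=17


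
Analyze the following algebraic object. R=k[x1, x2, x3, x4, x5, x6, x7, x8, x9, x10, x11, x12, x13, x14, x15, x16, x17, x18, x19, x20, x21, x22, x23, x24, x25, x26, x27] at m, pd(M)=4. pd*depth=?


pd+depth=27
depth=27-4=23
pd*depth=4*23=92


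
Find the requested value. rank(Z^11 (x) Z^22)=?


rank(M(x)N) = rank(M)*rank(N)
11*22 = 242


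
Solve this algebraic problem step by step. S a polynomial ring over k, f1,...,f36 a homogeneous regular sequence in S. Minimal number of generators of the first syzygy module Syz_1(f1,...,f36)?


Regular sequence => Koszul complex is the minimal free resolution.
Syz_1 minimally generated by Koszul relations f_i*e_j - f_j*e_i (i<j): mu(Syz_1) = beta_2 = C(m,2) = m(m-1)/2
m=36
36*35/2 = 630


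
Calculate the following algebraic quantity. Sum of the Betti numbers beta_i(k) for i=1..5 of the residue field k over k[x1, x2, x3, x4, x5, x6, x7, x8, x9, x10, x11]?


Koszul resolution: beta_i(k)=C(n,i), n=11
C(11,1)=11, C(11,2)=55, C(11,3)=165, C(11,4)=330, C(11,5)=462
Sum=1023


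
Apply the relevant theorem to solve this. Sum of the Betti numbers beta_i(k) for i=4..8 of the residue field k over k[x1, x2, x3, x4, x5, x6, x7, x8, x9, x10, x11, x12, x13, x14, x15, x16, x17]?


Koszul resolution: beta_i(k)=C(n,i), n=17
C(17,4)=2380, C(17,5)=6188, C(17,6)=12376, C(17,7)=19448, C(17,8)=24310
Sum=64702


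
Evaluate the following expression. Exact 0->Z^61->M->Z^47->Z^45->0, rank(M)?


Alt sum=0:
(-1)^0*61 + (-1)^1*? + (-1)^2*47 + (-1)^3*45=0
rank(M)=63


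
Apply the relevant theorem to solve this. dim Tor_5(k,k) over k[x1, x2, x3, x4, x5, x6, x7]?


Koszul: C(n,i)=C(7,5)=21


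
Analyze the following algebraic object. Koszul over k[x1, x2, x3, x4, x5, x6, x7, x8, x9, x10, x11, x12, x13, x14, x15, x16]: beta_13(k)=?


C(n,i)=C(16,13)=560


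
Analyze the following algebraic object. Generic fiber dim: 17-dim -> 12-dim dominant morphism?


dim(fiber)=dim(X)-dim(Y)=17-12=5


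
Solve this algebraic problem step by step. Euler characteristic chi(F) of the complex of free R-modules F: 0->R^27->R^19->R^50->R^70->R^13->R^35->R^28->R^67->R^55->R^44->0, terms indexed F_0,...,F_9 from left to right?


chi = sum (-1)^i * rank:
(-1)^0*27=27
(-1)^1*19=-19
(-1)^2*50=50
(-1)^3*70=-70
(-1)^4*13=13
(-1)^5*35=-35
(-1)^6*28=28
(-1)^7*67=-67
(-1)^8*55=55
(-1)^9*44=-44
chi=-62


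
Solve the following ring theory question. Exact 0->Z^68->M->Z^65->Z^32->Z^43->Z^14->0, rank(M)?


Alt sum=0:
(-1)^0*68 + (-1)^1*? + (-1)^2*65 + (-1)^3*32 + (-1)^4*43 + (-1)^5*14=0
rank(M)=130


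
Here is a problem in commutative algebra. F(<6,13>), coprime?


gcd(6,13)=1 => F=ab-a-b=6*13-6-13=78-19=59


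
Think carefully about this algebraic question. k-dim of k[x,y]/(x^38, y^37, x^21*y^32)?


k[x,y]/I, I = (x^38, y^37, x^21*y^32)
Rect: 38x37=1406. Corner: (38-21)x(37-32)=85.
dim = 1406-85 = 1321


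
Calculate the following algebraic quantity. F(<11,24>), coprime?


gcd(11,24)=1 => F=ab-a-b=11*24-11-24=264-35=229


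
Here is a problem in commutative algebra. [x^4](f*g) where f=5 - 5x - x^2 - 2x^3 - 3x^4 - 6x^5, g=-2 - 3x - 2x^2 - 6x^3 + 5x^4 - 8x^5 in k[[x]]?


[x^4] = sum a_i*b_j, i+j=4
  5*5=25
  -5*-6=30
  -1*-2=2
  -2*-3=6
  -3*-2=6
Sum=69


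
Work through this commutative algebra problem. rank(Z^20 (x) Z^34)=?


rank(M(x)N) = rank(M)*rank(N)
20*34 = 680


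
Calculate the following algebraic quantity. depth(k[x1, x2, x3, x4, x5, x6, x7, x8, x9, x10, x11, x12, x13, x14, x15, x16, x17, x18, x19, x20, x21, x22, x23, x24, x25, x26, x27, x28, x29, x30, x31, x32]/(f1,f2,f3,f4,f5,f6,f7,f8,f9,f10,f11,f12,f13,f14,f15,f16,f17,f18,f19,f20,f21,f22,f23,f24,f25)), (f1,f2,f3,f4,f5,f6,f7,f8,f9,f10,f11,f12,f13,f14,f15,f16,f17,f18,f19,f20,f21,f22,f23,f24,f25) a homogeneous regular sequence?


depth(R)=32
depth(R/I)=32-25=7


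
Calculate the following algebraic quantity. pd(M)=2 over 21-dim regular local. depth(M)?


pd+depth=depth(R)=21
depth=21-2=19


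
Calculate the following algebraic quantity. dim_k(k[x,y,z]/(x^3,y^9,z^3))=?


Basis: x^iy^jz^k, i<3,j<9,k<3
3*9*3=81


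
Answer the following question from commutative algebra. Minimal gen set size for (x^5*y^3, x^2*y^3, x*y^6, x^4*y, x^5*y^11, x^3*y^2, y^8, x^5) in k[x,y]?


Remove redundant (divisible by others).
x^5*y^3 redundant.
x^5*y^11 redundant.
Min: x^5, x^4*y, x^3*y^2, x^2*y^3, x*y^6, y^8
Count=6


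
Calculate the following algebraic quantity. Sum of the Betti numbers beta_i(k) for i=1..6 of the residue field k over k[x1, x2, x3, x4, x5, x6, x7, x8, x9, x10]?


Koszul resolution: beta_i(k)=C(n,i), n=10
C(10,1)=10, C(10,2)=45, C(10,3)=120, C(10,4)=210, C(10,5)=252, C(10,6)=210
Sum=847


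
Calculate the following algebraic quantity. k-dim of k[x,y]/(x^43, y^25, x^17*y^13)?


k[x,y]/I, I = (x^43, y^25, x^17*y^13)
Rect: 43x25=1075. Corner: (43-17)x(25-13)=312.
dim = 1075-312 = 763


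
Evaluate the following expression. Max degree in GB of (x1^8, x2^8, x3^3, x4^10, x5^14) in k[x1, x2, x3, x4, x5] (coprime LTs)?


Pure powers, coprime LTs => already GB.
Degrees: 8, 8, 3, 10, 14
Max=14


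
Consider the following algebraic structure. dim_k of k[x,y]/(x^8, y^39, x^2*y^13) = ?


k[x,y]/I, I = (x^8, y^39, x^2*y^13)
Rect: 8x39=312. Corner: (8-2)x(39-13)=156.
dim = 312-156 = 156


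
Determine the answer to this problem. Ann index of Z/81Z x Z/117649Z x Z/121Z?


Exponent = lcm of the cyclic orders; pairwise coprime => product.
3^4*7^6*11^2=81*117649*121=1153077849


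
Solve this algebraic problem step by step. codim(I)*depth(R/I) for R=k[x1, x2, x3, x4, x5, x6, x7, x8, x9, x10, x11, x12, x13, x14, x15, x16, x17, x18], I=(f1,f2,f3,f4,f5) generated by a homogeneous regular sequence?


codim=5, depth=dim(R/I)=18-5=13
Product=5*13=65


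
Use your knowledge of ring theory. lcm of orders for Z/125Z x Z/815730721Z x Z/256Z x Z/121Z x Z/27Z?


Exponent = lcm of the cyclic orders; pairwise coprime => product.
5^3*13^8*2^8*11^2*3^3=125*815730721*256*121*27=85279752496224000


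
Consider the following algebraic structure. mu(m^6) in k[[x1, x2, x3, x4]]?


C(n+d-1,d)=C(9,6)=84


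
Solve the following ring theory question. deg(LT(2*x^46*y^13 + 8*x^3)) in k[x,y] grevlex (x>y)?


LT: 2*x^46*y^13
deg_x=46, deg_y=13
Total=46+13=59


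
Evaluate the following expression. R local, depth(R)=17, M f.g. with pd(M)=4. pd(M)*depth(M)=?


pd+depth=17
depth=17-4=13
pd*depth=4*13=52


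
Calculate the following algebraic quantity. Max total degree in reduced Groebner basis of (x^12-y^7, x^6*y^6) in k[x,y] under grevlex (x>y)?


LT(f1)=x^12, LT(f2)=x^6y^6, lcm=x^12y^6
S(f1,f2) = y^6*f1 - x^6*f2 = -y^13
Reduced GB = {f1, f2, y^13}; degrees 12, 12, 13
Max = 13


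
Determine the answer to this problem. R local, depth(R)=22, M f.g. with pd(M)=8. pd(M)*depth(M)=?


pd+depth=22
depth=22-8=14
pd*depth=8*14=112


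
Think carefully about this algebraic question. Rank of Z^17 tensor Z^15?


rank(M(x)N) = rank(M)*rank(N)
17*15 = 255


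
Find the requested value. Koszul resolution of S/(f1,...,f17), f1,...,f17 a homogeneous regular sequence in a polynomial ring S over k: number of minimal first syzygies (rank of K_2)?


Regular sequence => Koszul complex is the minimal free resolution.
Syz_1 minimally generated by Koszul relations f_i*e_j - f_j*e_i (i<j): mu(Syz_1) = beta_2 = C(m,2) = m(m-1)/2
m=17
17*16/2 = 136


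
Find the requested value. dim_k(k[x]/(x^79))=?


Basis: 1,x,...,x^78
dim=79


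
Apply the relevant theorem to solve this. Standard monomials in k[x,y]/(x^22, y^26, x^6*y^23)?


k[x,y]/I, I = (x^22, y^26, x^6*y^23)
Rect: 22x26=572. Corner: (22-6)x(26-23)=48.
dim = 572-48 = 524


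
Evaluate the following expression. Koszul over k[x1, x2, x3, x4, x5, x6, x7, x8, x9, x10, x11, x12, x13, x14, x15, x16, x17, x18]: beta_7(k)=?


C(n,i)=C(18,7)=31824


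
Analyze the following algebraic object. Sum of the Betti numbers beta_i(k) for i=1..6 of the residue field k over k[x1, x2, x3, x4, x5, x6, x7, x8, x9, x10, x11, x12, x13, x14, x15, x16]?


Koszul resolution: beta_i(k)=C(n,i), n=16
C(16,1)=16, C(16,2)=120, C(16,3)=560, C(16,4)=1820, C(16,5)=4368, C(16,6)=8008
Sum=14892


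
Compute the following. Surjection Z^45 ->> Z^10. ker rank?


rank(ker) = 45-10 = 35


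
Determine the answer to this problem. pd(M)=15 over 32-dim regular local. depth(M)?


pd+depth=depth(R)=32
depth=32-15=17


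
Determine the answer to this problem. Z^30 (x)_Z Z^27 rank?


rank(M(x)N) = rank(M)*rank(N)
30*27 = 810


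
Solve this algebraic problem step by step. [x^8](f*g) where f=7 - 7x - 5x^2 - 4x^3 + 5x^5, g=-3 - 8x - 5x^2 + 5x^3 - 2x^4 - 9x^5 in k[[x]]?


[x^8] = sum a_i*b_j, i+j=8
  -4*-9=36
  5*5=25
Sum=61


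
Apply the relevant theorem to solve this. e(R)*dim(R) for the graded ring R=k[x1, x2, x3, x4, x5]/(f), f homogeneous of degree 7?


e(R)=deg(f)=7, dim(R)=5-1=4
e*dim=7*4=28
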